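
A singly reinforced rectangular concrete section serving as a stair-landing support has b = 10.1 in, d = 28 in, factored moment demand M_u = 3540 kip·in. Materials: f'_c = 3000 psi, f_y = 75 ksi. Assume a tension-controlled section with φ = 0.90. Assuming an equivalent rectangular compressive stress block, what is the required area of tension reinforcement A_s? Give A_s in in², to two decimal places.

A_s ≈ 2.10 in²

M_n = M_u/φ = 3540/0.90 = 3933.33 kip·in.
From M_n = 0.85 f'_c a b (d − a/2):
a = d − √(d² − 2M_n/(0.85 f'_c b)) = 28 − √(28² − 2 × 3933.33/(0.85 × 3 × 10.1)) = 6.124 in.
A_s = 0.85 f'_c a b / f_y = 0.85 × 3 × 6.124 × 10.1 / 75 = 2.103 in².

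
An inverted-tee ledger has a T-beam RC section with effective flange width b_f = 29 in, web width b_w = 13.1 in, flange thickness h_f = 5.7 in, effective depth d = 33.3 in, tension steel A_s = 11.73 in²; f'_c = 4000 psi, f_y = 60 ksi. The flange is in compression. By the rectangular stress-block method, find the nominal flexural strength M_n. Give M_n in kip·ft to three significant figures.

Tension: T = A_s f_y = 11.73 × 60 = 703.8 kips.
Try a within the flange: a = T/(0.85 f'_c b_f) = 703.8/(0.85 × 4 × 29) = 7.138 in.
a = 7.138 > h_f = 5.7 in: the block extends into the web. Split into flange-overhang and web parts.
C_f = 0.85 f'_c (b_f − b_w) h_f = 0.85 × 4 × (29 − 13.1) × 5.7 = 308.1 kips.
Remaining web compression depth: a_w = (T − C_f)/(0.85 f'_c b_w) = (703.8 − 308.1)/(0.85 × 4 × 13.1) = 8.884 in.
M_n = C_f(d − h_f/2) + (T − C_f)(d − a_w/2) = 308.1 × (33.3 − 2.85) + 395.7 × (33.3 − 4.442) = 9381.6 + 11419.1 = 20800.7 kip·in.
M_n = 20800.7/12 = 1733.39 kip·ft.

M_n ≈ 1730 kip·ft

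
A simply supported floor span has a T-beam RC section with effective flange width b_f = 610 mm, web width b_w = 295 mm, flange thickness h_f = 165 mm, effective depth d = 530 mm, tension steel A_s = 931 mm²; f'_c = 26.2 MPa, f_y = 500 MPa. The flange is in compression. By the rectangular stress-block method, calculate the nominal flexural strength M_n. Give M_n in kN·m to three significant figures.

M_n ≈ 239 kN·m

Tension: T = A_s f_y = 931 × 500 = 465500 N.
Try a within the flange: a = T/(0.85 f'_c b_f) = 465500/(0.85 × 26.2 × 610) = 34.27 mm.
Since a = 34.27 ≤ h_f = 165 mm, the stress block lies entirely in the flange; analyse as a rectangular beam of width b_f.
M_n = T(d − a/2) = 465500 × (530 − 17.135) = 238.74 × 10⁶ N·mm.
M_n = 238.74 kN·m.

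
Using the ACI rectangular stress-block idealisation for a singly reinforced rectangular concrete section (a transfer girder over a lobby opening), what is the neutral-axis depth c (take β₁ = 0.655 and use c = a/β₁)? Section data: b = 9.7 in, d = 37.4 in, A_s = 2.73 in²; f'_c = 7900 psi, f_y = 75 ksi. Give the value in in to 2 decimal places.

c ≈ 4.80 in

T = A_s f_y = 2.73 × 75 = 204.75 kips.
a = T/(0.85 f'_c b) = 204.75/(0.85 × 7.9 × 9.7) = 3.1434 in.
With β₁ = 0.655, c = a/β₁ = 3.1434/0.655 = 4.80 in.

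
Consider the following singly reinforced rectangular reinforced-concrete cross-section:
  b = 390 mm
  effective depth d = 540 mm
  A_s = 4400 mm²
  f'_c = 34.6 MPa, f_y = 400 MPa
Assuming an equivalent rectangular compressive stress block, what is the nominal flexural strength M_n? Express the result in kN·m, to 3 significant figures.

M_n ≈ 815 kN·m

T = A_s f_y = 4400 × 400 = 1760000 N = 1760 kN.
From C = T: a = T/(0.85 f'_c b) = 1760000/(0.85 × 34.6 × 390) = 153.45 mm.
M_n = T(d − a/2) = 1760 kN × (540 − 76.725) mm = 815.36 kN·m.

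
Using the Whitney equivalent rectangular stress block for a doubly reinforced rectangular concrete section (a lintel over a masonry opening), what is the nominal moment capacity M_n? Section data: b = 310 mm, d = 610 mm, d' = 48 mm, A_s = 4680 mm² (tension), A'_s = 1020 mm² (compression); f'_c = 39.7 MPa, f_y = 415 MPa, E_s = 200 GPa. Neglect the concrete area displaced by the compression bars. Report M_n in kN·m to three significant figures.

M_n ≈ 1050 kN·m

Assume both tension and compression steel yield.
Net tension couple steel: A_s − A'_s = 3660 mm².
a = (A_s − A'_s) f_y / (0.85 f'_c b) = 1518900/(0.85 × 39.7 × 310) = 145.20 mm.
c = a/β₁ = 145.20/0.766 = 189.56 mm; ε'_s = 0.003(c − d')/c = 0.0022 ≥ f_y/E_s = 0.0021, so compression steel does yield.
M_n = (A_s − A'_s) f_y (d − a/2) + A'_s f_y (d − d') = [1518900 × (610 − 72.6) + 423300 × (610 − 48)] × 10⁻⁶ = 816.26 + 237.89 = 1054.15 kN·m.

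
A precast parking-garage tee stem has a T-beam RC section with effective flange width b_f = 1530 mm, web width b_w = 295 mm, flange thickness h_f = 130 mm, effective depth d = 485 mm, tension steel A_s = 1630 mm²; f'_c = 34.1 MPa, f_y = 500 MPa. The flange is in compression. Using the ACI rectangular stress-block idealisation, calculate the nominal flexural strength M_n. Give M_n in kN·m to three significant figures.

M_n ≈ 388 kN·m

Tension: T = A_s f_y = 1630 × 500 = 815000 N.
Try a within the flange: a = T/(0.85 f'_c b_f) = 815000/(0.85 × 34.1 × 1530) = 18.38 mm.
Since a = 18.38 ≤ h_f = 130 mm, the stress block lies entirely in the flange; analyse as a rectangular beam of width b_f.
M_n = T(d − a/2) = 815000 × (485 − 9.19) = 387.79 × 10⁶ N·mm.
M_n = 387.79 kN·m.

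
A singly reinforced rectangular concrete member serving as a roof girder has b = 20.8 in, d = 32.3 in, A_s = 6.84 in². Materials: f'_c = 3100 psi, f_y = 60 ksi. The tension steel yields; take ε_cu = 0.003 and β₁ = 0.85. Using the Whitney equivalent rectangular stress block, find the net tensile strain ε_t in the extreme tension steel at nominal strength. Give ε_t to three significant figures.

ε_t ≈ 0.00800

a = A_s f_y/(0.85 f'_c b) = 7.488 in.
β₁ = 0.85, so c = a/β₁ = 7.488/0.85 = 8.809 in.
From the linear strain diagram with ε_cu = 0.003: ε_t = 0.003 (d − c)/c = 0.003 × (32.3 − 8.809)/8.809 = 0.00800.
Since ε_t ≥ 0.005, the section is tension-controlled.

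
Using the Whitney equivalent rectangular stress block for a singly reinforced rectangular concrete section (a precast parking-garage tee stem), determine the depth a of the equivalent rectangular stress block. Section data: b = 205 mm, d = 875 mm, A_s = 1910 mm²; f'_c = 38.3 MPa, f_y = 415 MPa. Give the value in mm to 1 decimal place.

T = A_s f_y = 1910 × 415 = 792650 N = 792.65 kN.
Setting C = 0.85 f'_c a b equal to T: a = 792650/(0.85 × 38.3 × 205) = 118.8 mm.

a ≈ 118.8 mm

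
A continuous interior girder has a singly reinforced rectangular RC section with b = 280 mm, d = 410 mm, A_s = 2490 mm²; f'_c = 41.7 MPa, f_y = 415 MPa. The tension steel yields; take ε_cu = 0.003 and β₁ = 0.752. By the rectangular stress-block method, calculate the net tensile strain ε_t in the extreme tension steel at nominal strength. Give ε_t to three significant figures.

a = A_s f_y/(0.85 f'_c b) = 104.12 mm.
β₁ = 0.752, so c = a/β₁ = 104.12/0.752 = 138.46 mm.
From the linear strain diagram with ε_cu = 0.003: ε_t = 0.003 (d − c)/c = 0.003 × (410 − 138.46)/138.46 = 0.00588.
Since ε_t ≥ 0.005, the section is tension-controlled.

ε_t ≈ 0.00588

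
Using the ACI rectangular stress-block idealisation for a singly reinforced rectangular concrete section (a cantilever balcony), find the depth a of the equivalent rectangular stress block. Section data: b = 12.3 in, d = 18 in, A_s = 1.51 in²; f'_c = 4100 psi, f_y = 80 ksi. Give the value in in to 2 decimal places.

a ≈ 2.82 in

T = A_s f_y = 1.51 × 80 = 120.8 kips.
a = T/(0.85 f'_c b) = 120.8/(0.85 × 4.1 × 12.3) = 2.82 in.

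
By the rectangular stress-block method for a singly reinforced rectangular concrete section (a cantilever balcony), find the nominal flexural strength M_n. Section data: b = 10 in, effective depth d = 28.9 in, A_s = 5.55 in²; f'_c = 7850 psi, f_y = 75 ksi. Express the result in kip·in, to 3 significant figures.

M_n ≈ 10700 kip·in

T = A_s f_y = 5.55 × 75 = 416.25 kips.
a = T/(0.85 f'_c b) = 416.25/(0.85 × 7.85 × 10) = 6.238 in.
M_n = T(d − a/2) = 416.25 × (28.9 − 3.119) = 10731.3 kip·in.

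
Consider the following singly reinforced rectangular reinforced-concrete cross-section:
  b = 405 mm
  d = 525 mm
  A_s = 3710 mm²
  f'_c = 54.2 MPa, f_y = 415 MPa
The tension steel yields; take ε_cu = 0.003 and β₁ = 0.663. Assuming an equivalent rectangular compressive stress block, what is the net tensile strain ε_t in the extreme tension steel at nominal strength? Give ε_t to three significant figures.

ε_t ≈ 0.00965

a = A_s f_y/(0.85 f'_c b) = 82.52 mm.
β₁ = 0.663, so c = a/β₁ = 82.52/0.663 = 124.46 mm.
From the linear strain diagram with ε_cu = 0.003: ε_t = 0.003 (d − c)/c = 0.003 × (525 − 124.46)/124.46 = 0.00965.
Since ε_t ≥ 0.005, the section is tension-controlled.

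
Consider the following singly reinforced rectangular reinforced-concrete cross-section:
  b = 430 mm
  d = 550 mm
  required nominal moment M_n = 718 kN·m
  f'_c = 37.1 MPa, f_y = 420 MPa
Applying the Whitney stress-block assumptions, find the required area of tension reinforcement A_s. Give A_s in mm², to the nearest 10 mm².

With M_n = 0.85 f'_c a b (d − a/2), solve the quadratic for a:
a = d − √(d² − 2M_n/(0.85 f'_c b)) = 550 − √(550² − 2 × 718×10⁶/(0.85 × 37.1 × 430)) = 106.60 mm.
A_s = 0.85 f'_c a b / f_y = 0.85 × 37.1 × 106.60 × 430 / 420 = 3441.7 mm².

A_s ≈ 3440 mm²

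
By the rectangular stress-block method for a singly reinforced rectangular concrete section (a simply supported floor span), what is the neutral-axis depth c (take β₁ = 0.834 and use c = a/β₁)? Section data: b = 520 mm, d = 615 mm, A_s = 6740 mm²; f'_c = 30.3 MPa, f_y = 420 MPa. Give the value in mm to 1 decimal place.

c ≈ 253.4 mm

T = A_s f_y = 6740 × 420 = 2830800 N = 2830.8 kN.
Setting C = 0.85 f'_c a b equal to T: a = 2830800/(0.85 × 30.3 × 520) = 211.370 mm.
With β₁ = 0.834, c = a/β₁ = 211.370/0.834 = 253.4 mm.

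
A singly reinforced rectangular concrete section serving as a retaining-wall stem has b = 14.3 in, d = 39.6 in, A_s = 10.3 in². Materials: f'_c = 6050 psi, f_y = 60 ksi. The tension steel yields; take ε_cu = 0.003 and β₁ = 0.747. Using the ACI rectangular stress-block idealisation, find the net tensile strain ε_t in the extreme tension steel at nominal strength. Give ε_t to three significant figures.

a = A_s f_y/(0.85 f'_c b) = 8.404 in.
β₁ = 0.747, so c = a/β₁ = 8.404/0.747 = 11.250 in.
From the linear strain diagram with ε_cu = 0.003: ε_t = 0.003 (d − c)/c = 0.003 × (39.6 − 11.250)/11.250 = 0.00756.
Since ε_t ≥ 0.005, the section is tension-controlled.

ε_t ≈ 0.00756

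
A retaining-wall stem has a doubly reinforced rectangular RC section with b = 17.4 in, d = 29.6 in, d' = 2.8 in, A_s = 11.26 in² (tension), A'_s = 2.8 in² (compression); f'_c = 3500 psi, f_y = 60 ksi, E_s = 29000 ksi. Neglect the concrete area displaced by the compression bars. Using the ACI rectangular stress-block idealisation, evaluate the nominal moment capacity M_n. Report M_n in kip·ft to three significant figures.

M_n ≈ 1420 kip·ft

Assume both steels yield.
a = (A_s − A'_s) f_y/(0.85 f'_c b) = (11.26 − 2.8) × 60/(0.85 × 3.5 × 17.4) = 9.806 in.
c = a/β₁ = 9.806/0.85 = 11.536 in; ε'_s = 0.003(c − d')/c = 0.0023 ≥ ε_y = 0.0021, so the compression steel yields.
M_n = (A_s − A'_s) f_y (d − a/2) + A'_s f_y (d − d') = 507.6 × (29.6 − 4.903) + 168 × (29.6 − 2.8) = 12536.2 + 4502.4 = 17038.6 kip·in = 17038.6/12 = 1419.88 kip·ft.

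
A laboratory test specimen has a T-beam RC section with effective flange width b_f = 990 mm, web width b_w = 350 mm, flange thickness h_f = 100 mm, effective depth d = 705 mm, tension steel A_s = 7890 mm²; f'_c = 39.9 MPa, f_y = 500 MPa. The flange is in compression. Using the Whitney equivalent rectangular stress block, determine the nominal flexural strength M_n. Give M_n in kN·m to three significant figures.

M_n ≈ 2540 kN·m

Tension: T = A_s f_y = 7890 × 500 = 3945000 N.
Try a within the flange: a = T/(0.85 f'_c b_f) = 3945000/(0.85 × 39.9 × 990) = 117.50 mm.
a = 117.50 > h_f = 100 mm: the block extends into the web. Split into flange-overhang and web parts.
C_f = 0.85 f'_c (b_f − b_w) h_f = 0.85 × 39.9 × (990 − 350) × 100 = 2170560 N.
Remaining web compression depth: a_w = (T − C_f)/(0.85 f'_c b_w) = (3945000 − 2170560)/(0.85 × 39.9 × 350) = 149.49 mm.
M_n = C_f(d − h_f/2) + (T − C_f)(d − a_w/2) = 2170560 × (705 − 50) + 1774440 × (705 − 74.745) = 1421.72 + 1118.35 = 2540.07 × 10⁶ N·mm.
M_n = 2540.07 kN·m.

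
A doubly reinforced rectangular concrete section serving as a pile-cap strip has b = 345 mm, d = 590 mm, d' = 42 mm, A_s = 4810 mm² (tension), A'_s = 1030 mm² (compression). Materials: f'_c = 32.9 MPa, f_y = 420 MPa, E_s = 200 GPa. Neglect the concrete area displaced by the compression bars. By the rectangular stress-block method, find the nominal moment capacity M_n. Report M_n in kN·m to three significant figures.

Assume both tension and compression steel yield.
Net tension couple steel: A_s − A'_s = 3780 mm².
a = (A_s − A'_s) f_y / (0.85 f'_c b) = 1587600/(0.85 × 32.9 × 345) = 164.55 mm.
c = a/β₁ = 164.55/0.815 = 201.90 mm; ε'_s = 0.003(c − d')/c = 0.0024 ≥ f_y/E_s = 0.0021, so compression steel does yield.
M_n = (A_s − A'_s) f_y (d − a/2) + A'_s f_y (d − d') = [1587600 × (590 − 82.275) + 432600 × (590 − 42)] × 10⁻⁶ = 806.06 + 237.06 = 1043.12 kN·m.

M_n ≈ 1040 kN·m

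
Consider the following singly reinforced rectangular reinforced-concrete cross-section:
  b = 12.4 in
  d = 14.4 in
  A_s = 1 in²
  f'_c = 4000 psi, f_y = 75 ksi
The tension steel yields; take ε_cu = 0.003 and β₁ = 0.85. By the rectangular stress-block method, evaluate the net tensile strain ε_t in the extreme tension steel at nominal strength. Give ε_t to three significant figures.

a = A_s f_y/(0.85 f'_c b) = 1.779 in.
β₁ = 0.85, so c = a/β₁ = 1.779/0.85 = 2.093 in.
From the linear strain diagram with ε_cu = 0.003: ε_t = 0.003 (d − c)/c = 0.003 × (14.4 − 2.093)/2.093 = 0.0176.
Since ε_t ≥ 0.005, the section is tension-controlled.

ε_t ≈ 0.0176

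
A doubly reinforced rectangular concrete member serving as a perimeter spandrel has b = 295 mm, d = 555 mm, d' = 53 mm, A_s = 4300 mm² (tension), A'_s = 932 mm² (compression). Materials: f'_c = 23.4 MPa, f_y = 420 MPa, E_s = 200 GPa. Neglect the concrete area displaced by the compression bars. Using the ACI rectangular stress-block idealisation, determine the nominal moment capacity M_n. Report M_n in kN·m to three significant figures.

Assume both tension and compression steel yield.
Net tension couple steel: A_s − A'_s = 3368 mm².
a = (A_s − A'_s) f_y / (0.85 f'_c b) = 1414560/(0.85 × 23.4 × 295) = 241.08 mm.
c = a/β₁ = 241.08/0.85 = 283.62 mm; ε'_s = 0.003(c − d')/c = 0.0024 ≥ f_y/E_s = 0.0021, so compression steel does yield.
M_n = (A_s − A'_s) f_y (d − a/2) + A'_s f_y (d − d') = [1414560 × (555 − 120.54) + 391440 × (555 − 53)] × 10⁻⁶ = 614.57 + 196.50 = 811.07 kN·m.

M_n ≈ 811 kN·m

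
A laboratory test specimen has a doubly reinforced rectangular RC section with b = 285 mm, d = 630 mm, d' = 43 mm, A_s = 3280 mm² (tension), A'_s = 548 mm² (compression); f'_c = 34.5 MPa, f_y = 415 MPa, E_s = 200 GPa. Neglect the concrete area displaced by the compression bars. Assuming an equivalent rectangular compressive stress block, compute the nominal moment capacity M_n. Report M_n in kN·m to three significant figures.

M_n ≈ 771 kN·m

Assume both tension and compression steel yield.
Net tension couple steel: A_s − A'_s = 2732 mm².
a = (A_s − A'_s) f_y / (0.85 f'_c b) = 1133780/(0.85 × 34.5 × 285) = 135.66 mm.
c = a/β₁ = 135.66/0.804 = 168.73 mm; ε'_s = 0.003(c − d')/c = 0.0022 ≥ f_y/E_s = 0.0021, so compression steel does yield.
M_n = (A_s − A'_s) f_y (d − a/2) + A'_s f_y (d − d') = [1133780 × (630 − 67.83) + 227420 × (630 − 43)] × 10⁻⁶ = 637.38 + 133.50 = 770.88 kN·m.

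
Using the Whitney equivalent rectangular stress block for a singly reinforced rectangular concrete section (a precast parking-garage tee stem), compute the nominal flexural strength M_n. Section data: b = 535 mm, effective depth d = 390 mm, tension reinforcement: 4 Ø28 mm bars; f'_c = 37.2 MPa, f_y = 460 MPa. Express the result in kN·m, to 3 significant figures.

A_s = 4 × 616 = 2464 mm².
T = A_s f_y = 2464 × 460 = 1133440 N = 1133.44 kN.
From C = T: a = T/(0.85 f'_c b) = 1133440/(0.85 × 37.2 × 535) = 67.00 mm.
M_n = T(d − a/2) = 1133.44 kN × (390 − 33.5) mm = 404.07 kN·m.

M_n ≈ 404 kN·m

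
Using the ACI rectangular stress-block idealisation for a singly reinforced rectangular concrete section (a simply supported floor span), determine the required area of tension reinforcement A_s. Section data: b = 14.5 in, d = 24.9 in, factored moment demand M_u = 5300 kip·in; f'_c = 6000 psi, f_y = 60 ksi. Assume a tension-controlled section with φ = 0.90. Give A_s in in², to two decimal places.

A_s ≈ 4.23 in²

M_n = M_u/φ = 5300/0.90 = 5888.89 kip·in.
From M_n = 0.85 f'_c a b (d − a/2):
a = d − √(d² − 2M_n/(0.85 f'_c b)) = 24.9 − √(24.9² − 2 × 5888.89/(0.85 × 6 × 14.5)) = 3.435 in.
A_s = 0.85 f'_c a b / f_y = 0.85 × 6 × 3.435 × 14.5 / 60 = 4.234 in².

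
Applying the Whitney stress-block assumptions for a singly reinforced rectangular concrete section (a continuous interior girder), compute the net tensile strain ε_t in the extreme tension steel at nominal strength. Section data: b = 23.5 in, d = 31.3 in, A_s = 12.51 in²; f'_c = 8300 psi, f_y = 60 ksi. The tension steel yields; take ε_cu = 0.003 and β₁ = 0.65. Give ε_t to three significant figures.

ε_t ≈ 0.0105

a = A_s f_y/(0.85 f'_c b) = 4.527 in.
β₁ = 0.65, so c = a/β₁ = 4.527/0.65 = 6.965 in.
From the linear strain diagram with ε_cu = 0.003: ε_t = 0.003 (d − c)/c = 0.003 × (31.3 − 6.965)/6.965 = 0.0105.
Since ε_t ≥ 0.005, the section is tension-controlled.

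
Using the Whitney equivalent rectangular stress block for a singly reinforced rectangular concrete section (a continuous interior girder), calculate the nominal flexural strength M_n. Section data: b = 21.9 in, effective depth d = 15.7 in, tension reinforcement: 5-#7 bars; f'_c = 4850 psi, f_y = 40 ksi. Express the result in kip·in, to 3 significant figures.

A_s = 5 × 0.6 = 3 in².
T = A_s f_y = 3 × 40 = 120 kips.
a = T/(0.85 f'_c b) = 120/(0.85 × 4.85 × 21.9) = 1.329 in.
M_n = T(d − a/2) = 120 × (15.7 − 0.6645) = 1804.3 kip·in.

M_n ≈ 1800 kip·in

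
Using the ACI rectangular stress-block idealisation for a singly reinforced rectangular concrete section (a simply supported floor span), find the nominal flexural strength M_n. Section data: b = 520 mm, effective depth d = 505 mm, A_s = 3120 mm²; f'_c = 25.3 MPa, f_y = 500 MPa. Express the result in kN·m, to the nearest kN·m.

M_n ≈ 679 kN·m

T = A_s f_y = 3120 × 500 = 1560000 N = 1560 kN.
From C = T: a = T/(0.85 f'_c b) = 1560000/(0.85 × 25.3 × 520) = 139.50 mm.
M_n = T(d − a/2) = 1560 kN × (505 − 69.75) mm = 678.99 kN·m.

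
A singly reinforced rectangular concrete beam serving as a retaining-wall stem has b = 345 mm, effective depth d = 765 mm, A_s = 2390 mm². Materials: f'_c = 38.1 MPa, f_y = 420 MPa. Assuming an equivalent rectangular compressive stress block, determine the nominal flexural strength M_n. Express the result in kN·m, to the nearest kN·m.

T = A_s f_y = 2390 × 420 = 1003800 N = 1003.8 kN.
From C = T: a = T/(0.85 f'_c b) = 1003800/(0.85 × 38.1 × 345) = 89.84 mm.
M_n = T(d − a/2) = 1003.8 kN × (765 − 44.92) mm = 722.82 kN·m.

M_n ≈ 723 kN·m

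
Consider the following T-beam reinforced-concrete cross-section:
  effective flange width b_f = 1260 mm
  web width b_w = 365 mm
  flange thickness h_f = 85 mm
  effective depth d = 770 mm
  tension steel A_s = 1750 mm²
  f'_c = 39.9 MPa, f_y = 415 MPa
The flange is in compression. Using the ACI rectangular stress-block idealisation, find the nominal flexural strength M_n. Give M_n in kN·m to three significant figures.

M_n ≈ 553 kN·m

Tension: T = A_s f_y = 1750 × 415 = 726250 N.
Try a within the flange: a = T/(0.85 f'_c b_f) = 726250/(0.85 × 39.9 × 1260) = 17.00 mm.
Since a = 17.00 ≤ h_f = 85 mm, the stress block lies entirely in the flange; analyse as a rectangular beam of width b_f.
M_n = T(d − a/2) = 726250 × (770 − 8.5) = 553.04 × 10⁶ N·mm.
M_n = 553.04 kN·m.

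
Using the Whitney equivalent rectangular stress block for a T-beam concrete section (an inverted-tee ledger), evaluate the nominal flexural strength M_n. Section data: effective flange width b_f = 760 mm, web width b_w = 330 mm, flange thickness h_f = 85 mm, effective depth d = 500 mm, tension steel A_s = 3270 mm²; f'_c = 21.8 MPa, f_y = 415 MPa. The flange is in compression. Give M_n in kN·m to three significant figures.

Tension: T = A_s f_y = 3270 × 415 = 1357050 N.
Try a within the flange: a = T/(0.85 f'_c b_f) = 1357050/(0.85 × 21.8 × 760) = 96.36 mm.
a = 96.36 > h_f = 85 mm: the block extends into the web. Split into flange-overhang and web parts.
C_f = 0.85 f'_c (b_f − b_w) h_f = 0.85 × 21.8 × (760 − 330) × 85 = 677272 N.
Remaining web compression depth: a_w = (T − C_f)/(0.85 f'_c b_w) = (1357050 − 677272)/(0.85 × 21.8 × 330) = 111.17 mm.
M_n = C_f(d − h_f/2) + (T − C_f)(d − a_w/2) = 677272 × (500 − 42.5) + 679778 × (500 − 55.585) = 309.85 + 302.10 = 611.95 × 10⁶ N·mm.
M_n = 611.95 kN·m.

M_n ≈ 612 kN·m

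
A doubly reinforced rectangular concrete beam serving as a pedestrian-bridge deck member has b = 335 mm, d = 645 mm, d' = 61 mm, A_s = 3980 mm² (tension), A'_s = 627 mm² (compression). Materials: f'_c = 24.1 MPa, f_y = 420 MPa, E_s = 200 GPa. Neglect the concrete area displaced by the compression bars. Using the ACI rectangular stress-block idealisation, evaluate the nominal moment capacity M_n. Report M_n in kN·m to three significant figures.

Assume both tension and compression steel yield.
Net tension couple steel: A_s − A'_s = 3353 mm².
a = (A_s − A'_s) f_y / (0.85 f'_c b) = 1408260/(0.85 × 24.1 × 335) = 205.21 mm.
c = a/β₁ = 205.21/0.85 = 241.42 mm; ε'_s = 0.003(c − d')/c = 0.0022 ≥ f_y/E_s = 0.0021, so compression steel does yield.
M_n = (A_s − A'_s) f_y (d − a/2) + A'_s f_y (d − d') = [1408260 × (645 − 102.605) + 263340 × (645 − 61)] × 10⁻⁶ = 763.83 + 153.79 = 917.62 kN·m.

M_n ≈ 918 kN·m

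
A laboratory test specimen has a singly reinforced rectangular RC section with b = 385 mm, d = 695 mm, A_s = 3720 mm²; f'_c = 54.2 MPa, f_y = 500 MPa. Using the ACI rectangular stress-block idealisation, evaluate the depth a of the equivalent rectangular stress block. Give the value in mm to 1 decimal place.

a ≈ 104.9 mm

T = A_s f_y = 3720 × 500 = 1860000 N = 1860 kN.
Setting C = 0.85 f'_c a b equal to T: a = 1860000/(0.85 × 54.2 × 385) = 104.9 mm.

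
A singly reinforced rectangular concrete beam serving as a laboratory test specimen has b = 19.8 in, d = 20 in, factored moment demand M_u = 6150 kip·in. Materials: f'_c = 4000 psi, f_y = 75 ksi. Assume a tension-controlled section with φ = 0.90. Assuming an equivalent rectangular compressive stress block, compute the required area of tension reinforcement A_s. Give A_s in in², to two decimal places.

A_s ≈ 5.35 in²

M_n = M_u/φ = 6150/0.90 = 6833.33 kip·in.
From M_n = 0.85 f'_c a b (d − a/2):
a = d − √(d² − 2M_n/(0.85 f'_c b)) = 20 − √(20² − 2 × 6833.33/(0.85 × 4 × 19.8)) = 5.965 in.
A_s = 0.85 f'_c a b / f_y = 0.85 × 4 × 5.965 × 19.8 / 75 = 5.354 in².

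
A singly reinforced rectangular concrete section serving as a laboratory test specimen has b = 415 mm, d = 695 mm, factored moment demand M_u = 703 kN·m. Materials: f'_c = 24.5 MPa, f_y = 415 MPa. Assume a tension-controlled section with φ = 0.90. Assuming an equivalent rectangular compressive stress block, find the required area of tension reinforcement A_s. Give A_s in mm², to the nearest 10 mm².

M_n = M_u/φ = 703/0.90 = 781.111 kN·m.
With M_n = 0.85 f'_c a b (d − a/2), solve the quadratic for a:
a = d − √(d² − 2M_n/(0.85 f'_c b)) = 695 − √(695² − 2 × 781.111×10⁶/(0.85 × 24.5 × 415)) = 145.22 mm.
A_s = 0.85 f'_c a b / f_y = 0.85 × 24.5 × 145.22 × 415 / 415 = 3024.2 mm².

A_s ≈ 3020 mm²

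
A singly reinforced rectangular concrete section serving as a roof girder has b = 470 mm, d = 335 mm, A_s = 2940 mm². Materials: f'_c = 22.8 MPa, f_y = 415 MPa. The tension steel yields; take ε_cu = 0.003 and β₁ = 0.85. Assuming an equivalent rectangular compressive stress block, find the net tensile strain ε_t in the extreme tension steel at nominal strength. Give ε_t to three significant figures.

ε_t ≈ 0.00338

a = A_s f_y/(0.85 f'_c b) = 133.95 mm.
β₁ = 0.85, so c = a/β₁ = 133.95/0.85 = 157.59 mm.
From the linear strain diagram with ε_cu = 0.003: ε_t = 0.003 (d − c)/c = 0.003 × (335 − 157.59)/157.59 = 0.00338.
ε_t < 0.004 — the section is over-reinforced for flexure under ACI limits.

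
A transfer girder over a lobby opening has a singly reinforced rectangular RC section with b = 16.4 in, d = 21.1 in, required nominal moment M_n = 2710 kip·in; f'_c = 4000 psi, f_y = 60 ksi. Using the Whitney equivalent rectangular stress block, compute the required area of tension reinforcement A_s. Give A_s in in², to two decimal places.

A_s ≈ 2.27 in²

From M_n = 0.85 f'_c a b (d − a/2):
a = d − √(d² − 2M_n/(0.85 f'_c b)) = 21.1 − √(21.1² − 2 × 2710/(0.85 × 4 × 16.4)) = 2.445 in.
A_s = 0.85 f'_c a b / f_y = 0.85 × 4 × 2.445 × 16.4 / 60 = 2.272 in².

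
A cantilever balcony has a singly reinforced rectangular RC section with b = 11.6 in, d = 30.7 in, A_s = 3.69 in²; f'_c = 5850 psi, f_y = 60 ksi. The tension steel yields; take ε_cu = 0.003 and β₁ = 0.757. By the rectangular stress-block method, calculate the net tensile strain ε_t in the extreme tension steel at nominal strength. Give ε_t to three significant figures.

ε_t ≈ 0.0152

a = A_s f_y/(0.85 f'_c b) = 3.838 in.
β₁ = 0.757, so c = a/β₁ = 3.838/0.757 = 5.070 in.
From the linear strain diagram with ε_cu = 0.003: ε_t = 0.003 (d − c)/c = 0.003 × (30.7 − 5.070)/5.070 = 0.0152.
Since ε_t ≥ 0.005, the section is tension-controlled.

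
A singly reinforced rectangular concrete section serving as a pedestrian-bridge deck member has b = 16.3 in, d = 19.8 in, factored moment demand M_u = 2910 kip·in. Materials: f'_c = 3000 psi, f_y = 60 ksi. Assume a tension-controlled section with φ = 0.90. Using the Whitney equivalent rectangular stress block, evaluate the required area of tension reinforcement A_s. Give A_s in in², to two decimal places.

A_s ≈ 3.06 in²

M_n = M_u/φ = 2910/0.90 = 3233.33 kip·in.
From M_n = 0.85 f'_c a b (d − a/2):
a = d − √(d² − 2M_n/(0.85 f'_c b)) = 19.8 − √(19.8² − 2 × 3233.33/(0.85 × 3 × 16.3)) = 4.423 in.
A_s = 0.85 f'_c a b / f_y = 0.85 × 3 × 4.423 × 16.3 / 60 = 3.064 in².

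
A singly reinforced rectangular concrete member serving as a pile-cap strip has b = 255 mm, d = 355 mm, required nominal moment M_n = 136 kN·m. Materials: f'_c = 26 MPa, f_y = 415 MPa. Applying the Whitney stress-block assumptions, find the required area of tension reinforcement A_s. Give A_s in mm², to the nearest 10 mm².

With M_n = 0.85 f'_c a b (d − a/2), solve the quadratic for a:
a = d − √(d² − 2M_n/(0.85 f'_c b)) = 355 − √(355² − 2 × 136×10⁶/(0.85 × 26 × 255)) = 76.15 mm.
A_s = 0.85 f'_c a b / f_y = 0.85 × 26 × 76.15 × 255 / 415 = 1034.1 mm².

A_s ≈ 1030 mm²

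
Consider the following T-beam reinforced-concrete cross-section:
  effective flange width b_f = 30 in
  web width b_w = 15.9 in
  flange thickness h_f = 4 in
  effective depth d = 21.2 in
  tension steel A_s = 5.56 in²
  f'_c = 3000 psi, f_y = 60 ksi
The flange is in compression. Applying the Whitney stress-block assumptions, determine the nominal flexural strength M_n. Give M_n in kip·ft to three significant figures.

Tension: T = A_s f_y = 5.56 × 60 = 333.6 kips.
Try a within the flange: a = T/(0.85 f'_c b_f) = 333.6/(0.85 × 3 × 30) = 4.361 in.
a = 4.361 > h_f = 4 in: the block extends into the web. Split into flange-overhang and web parts.
C_f = 0.85 f'_c (b_f − b_w) h_f = 0.85 × 3 × (30 − 15.9) × 4 = 143.8 kips.
Remaining web compression depth: a_w = (T − C_f)/(0.85 f'_c b_w) = (333.6 − 143.8)/(0.85 × 3 × 15.9) = 4.681 in.
M_n = C_f(d − h_f/2) + (T − C_f)(d − a_w/2) = 143.8 × (21.2 − 2) + 189.8 × (21.2 − 2.3405) = 2761.0 + 3579.5 = 6340.5 kip·in.
M_n = 6340.5/12 = 528.38 kip·ft.

M_n ≈ 528 kip·ft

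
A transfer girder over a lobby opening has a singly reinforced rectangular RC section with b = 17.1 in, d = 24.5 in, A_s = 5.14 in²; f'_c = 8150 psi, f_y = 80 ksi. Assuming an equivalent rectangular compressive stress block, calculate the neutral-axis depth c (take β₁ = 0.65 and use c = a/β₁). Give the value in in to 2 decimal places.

c ≈ 5.34 in

T = A_s f_y = 5.14 × 80 = 411.2 kips.
a = T/(0.85 f'_c b) = 411.2/(0.85 × 8.15 × 17.1) = 3.4712 in.
With β₁ = 0.65, c = a/β₁ = 3.4712/0.65 = 5.34 in.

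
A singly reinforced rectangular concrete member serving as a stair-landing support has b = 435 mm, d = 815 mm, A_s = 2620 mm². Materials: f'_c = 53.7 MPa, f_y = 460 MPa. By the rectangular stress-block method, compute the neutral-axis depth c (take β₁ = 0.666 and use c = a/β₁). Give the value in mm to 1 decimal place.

c ≈ 91.1 mm

T = A_s f_y = 2620 × 460 = 1205200 N = 1205.2 kN.
Setting C = 0.85 f'_c a b equal to T: a = 1205200/(0.85 × 53.7 × 435) = 60.698 mm.
With β₁ = 0.666, c = a/β₁ = 60.698/0.666 = 91.1 mm.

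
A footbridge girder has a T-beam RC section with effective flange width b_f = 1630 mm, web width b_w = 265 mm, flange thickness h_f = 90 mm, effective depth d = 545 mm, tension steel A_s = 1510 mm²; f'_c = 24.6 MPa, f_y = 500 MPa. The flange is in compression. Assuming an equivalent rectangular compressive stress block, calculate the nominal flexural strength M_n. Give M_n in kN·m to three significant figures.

Tension: T = A_s f_y = 1510 × 500 = 755000 N.
Try a within the flange: a = T/(0.85 f'_c b_f) = 755000/(0.85 × 24.6 × 1630) = 22.15 mm.
Since a = 22.15 ≤ h_f = 90 mm, the stress block lies entirely in the flange; analyse as a rectangular beam of width b_f.
M_n = T(d − a/2) = 755000 × (545 − 11.075) = 403.11 × 10⁶ N·mm.
M_n = 403.11 kN·m.

M_n ≈ 403 kN·m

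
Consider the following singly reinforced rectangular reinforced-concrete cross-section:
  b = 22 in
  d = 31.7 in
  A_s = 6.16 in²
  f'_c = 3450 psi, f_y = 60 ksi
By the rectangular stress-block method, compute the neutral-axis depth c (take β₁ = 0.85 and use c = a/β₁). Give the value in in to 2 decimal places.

T = A_s f_y = 6.16 × 60 = 369.6 kips.
a = T/(0.85 f'_c b) = 369.6/(0.85 × 3.45 × 22) = 5.7289 in.
With β₁ = 0.85, c = a/β₁ = 5.7289/0.85 = 6.74 in.

c ≈ 6.74 in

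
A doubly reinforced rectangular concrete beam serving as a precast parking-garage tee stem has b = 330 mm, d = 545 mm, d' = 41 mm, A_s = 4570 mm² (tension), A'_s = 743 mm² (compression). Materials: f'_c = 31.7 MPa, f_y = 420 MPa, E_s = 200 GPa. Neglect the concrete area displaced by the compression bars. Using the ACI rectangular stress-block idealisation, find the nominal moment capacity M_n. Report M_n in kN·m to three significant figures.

M_n ≈ 888 kN·m

Assume both tension and compression steel yield.
Net tension couple steel: A_s − A'_s = 3827 mm².
a = (A_s − A'_s) f_y / (0.85 f'_c b) = 1607340/(0.85 × 31.7 × 330) = 180.77 mm.
c = a/β₁ = 180.77/0.824 = 219.38 mm; ε'_s = 0.003(c − d')/c = 0.0024 ≥ f_y/E_s = 0.0021, so compression steel does yield.
M_n = (A_s − A'_s) f_y (d − a/2) + A'_s f_y (d − d') = [1607340 × (545 − 90.385) + 312060 × (545 − 41)] × 10⁻⁶ = 730.72 + 157.28 = 888.00 kN·m.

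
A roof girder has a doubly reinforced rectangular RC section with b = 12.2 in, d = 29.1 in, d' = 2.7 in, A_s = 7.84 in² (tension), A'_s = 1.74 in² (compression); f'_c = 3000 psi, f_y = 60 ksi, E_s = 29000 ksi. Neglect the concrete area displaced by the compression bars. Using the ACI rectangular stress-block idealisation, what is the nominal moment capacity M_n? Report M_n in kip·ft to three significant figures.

Assume both steels yield.
a = (A_s − A'_s) f_y/(0.85 f'_c b) = (7.84 − 1.74) × 60/(0.85 × 3 × 12.2) = 11.765 in.
c = a/β₁ = 11.765/0.85 = 13.841 in; ε'_s = 0.003(c − d')/c = 0.0024 ≥ ε_y = 0.0021, so the compression steel yields.
M_n = (A_s − A'_s) f_y (d − a/2) + A'_s f_y (d − d') = 366 × (29.1 − 5.8825) + 104.4 × (29.1 − 2.7) = 8497.6 + 2756.2 = 11253.8 kip·in = 11253.8/12 = 937.82 kip·ft.

M_n ≈ 938 kip·ft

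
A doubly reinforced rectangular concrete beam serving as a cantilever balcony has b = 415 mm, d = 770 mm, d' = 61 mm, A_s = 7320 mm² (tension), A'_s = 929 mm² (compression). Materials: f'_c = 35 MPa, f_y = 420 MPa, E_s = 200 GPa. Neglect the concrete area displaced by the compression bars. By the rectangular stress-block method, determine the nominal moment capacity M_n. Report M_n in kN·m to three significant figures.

M_n ≈ 2050 kN·m

Assume both tension and compression steel yield.
Net tension couple steel: A_s − A'_s = 6391 mm².
a = (A_s − A'_s) f_y / (0.85 f'_c b) = 2684220/(0.85 × 35 × 415) = 217.41 mm.
c = a/β₁ = 217.41/0.8 = 271.76 mm; ε'_s = 0.003(c − d')/c = 0.0023 ≥ f_y/E_s = 0.0021, so compression steel does yield.
M_n = (A_s − A'_s) f_y (d − a/2) + A'_s f_y (d − d') = [2684220 × (770 − 108.705) + 390180 × (770 − 61)] × 10⁻⁶ = 1775.06 + 276.64 = 2051.70 kN·m.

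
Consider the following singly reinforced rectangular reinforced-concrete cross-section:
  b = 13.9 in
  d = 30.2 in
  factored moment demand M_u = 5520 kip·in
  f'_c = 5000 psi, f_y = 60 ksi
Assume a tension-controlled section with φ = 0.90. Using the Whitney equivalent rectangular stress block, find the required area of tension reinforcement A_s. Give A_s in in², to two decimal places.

M_n = M_u/φ = 5520/0.90 = 6133.33 kip·in.
From M_n = 0.85 f'_c a b (d − a/2):
a = d − √(d² − 2M_n/(0.85 f'_c b)) = 30.2 − √(30.2² − 2 × 6133.33/(0.85 × 5 × 13.9)) = 3.660 in.
A_s = 0.85 f'_c a b / f_y = 0.85 × 5 × 3.660 × 13.9 / 60 = 3.604 in².

A_s ≈ 3.60 in²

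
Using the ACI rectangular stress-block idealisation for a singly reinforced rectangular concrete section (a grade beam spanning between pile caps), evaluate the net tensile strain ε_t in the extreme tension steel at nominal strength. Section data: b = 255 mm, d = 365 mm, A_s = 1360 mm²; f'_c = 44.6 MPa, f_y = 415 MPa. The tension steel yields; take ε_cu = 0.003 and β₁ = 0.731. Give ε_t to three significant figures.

ε_t ≈ 0.0107

a = A_s f_y/(0.85 f'_c b) = 58.38 mm.
β₁ = 0.731, so c = a/β₁ = 58.38/0.731 = 79.86 mm.
From the linear strain diagram with ε_cu = 0.003: ε_t = 0.003 (d − c)/c = 0.003 × (365 − 79.86)/79.86 = 0.0107.
Since ε_t ≥ 0.005, the section is tension-controlled.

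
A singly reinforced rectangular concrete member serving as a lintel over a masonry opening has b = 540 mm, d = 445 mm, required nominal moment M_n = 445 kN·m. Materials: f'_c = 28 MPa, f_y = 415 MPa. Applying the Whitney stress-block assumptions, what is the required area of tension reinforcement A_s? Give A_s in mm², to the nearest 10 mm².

A_s ≈ 2670 mm²

With M_n = 0.85 f'_c a b (d − a/2), solve the quadratic for a:
a = d − √(d² − 2M_n/(0.85 f'_c b)) = 445 − √(445² − 2 × 445×10⁶/(0.85 × 28 × 540)) = 86.15 mm.
A_s = 0.85 f'_c a b / f_y = 0.85 × 28 × 86.15 × 540 / 415 = 2668.0 mm².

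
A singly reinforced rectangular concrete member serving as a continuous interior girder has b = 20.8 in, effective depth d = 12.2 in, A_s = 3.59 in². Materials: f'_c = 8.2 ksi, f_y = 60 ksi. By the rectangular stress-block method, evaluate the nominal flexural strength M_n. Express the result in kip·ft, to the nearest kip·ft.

T = A_s f_y = 3.59 × 60 = 215.4 kips.
a = T/(0.85 f'_c b) = 215.4/(0.85 × 8.2 × 20.8) = 1.486 in.
M_n = T(d − a/2) = 215.4 × (12.2 − 0.743) = 2467.8 kip·in = 2467.8/12 = 205.65 kip·ft.

M_n ≈ 206 kip·ft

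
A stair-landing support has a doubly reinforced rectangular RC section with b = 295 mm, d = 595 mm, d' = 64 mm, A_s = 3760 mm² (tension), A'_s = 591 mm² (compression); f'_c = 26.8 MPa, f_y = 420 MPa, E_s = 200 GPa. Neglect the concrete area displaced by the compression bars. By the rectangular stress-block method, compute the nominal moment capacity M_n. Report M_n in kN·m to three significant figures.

Assume both tension and compression steel yield.
Net tension couple steel: A_s − A'_s = 3169 mm².
a = (A_s − A'_s) f_y / (0.85 f'_c b) = 1330980/(0.85 × 26.8 × 295) = 198.06 mm.
c = a/β₁ = 198.06/0.85 = 233.01 mm; ε'_s = 0.003(c − d')/c = 0.0022 ≥ f_y/E_s = 0.0021, so compression steel does yield.
M_n = (A_s − A'_s) f_y (d − a/2) + A'_s f_y (d − d') = [1330980 × (595 − 99.03) + 248220 × (595 − 64)] × 10⁻⁶ = 660.13 + 131.80 = 791.93 kN·m.

M_n ≈ 792 kN·m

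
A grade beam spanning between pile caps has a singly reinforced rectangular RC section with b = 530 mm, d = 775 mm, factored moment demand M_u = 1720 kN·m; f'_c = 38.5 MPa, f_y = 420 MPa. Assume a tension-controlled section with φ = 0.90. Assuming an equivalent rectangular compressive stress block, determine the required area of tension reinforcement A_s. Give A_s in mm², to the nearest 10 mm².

M_n = M_u/φ = 1720/0.90 = 1911.11 kN·m.
With M_n = 0.85 f'_c a b (d − a/2), solve the quadratic for a:
a = d − √(d² − 2M_n/(0.85 f'_c b)) = 775 − √(775² − 2 × 1911.11×10⁶/(0.85 × 38.5 × 530)) = 158.35 mm.
A_s = 0.85 f'_c a b / f_y = 0.85 × 38.5 × 158.35 × 530 / 420 = 6539.2 mm².

A_s ≈ 6540 mm²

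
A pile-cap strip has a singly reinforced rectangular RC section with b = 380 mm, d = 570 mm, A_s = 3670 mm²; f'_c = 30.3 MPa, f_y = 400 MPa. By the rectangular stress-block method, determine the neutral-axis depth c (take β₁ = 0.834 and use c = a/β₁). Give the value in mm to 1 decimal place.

T = A_s f_y = 3670 × 400 = 1468000 N = 1468 kN.
Setting C = 0.85 f'_c a b equal to T: a = 1468000/(0.85 × 30.3 × 380) = 149.996 mm.
With β₁ = 0.834, c = a/β₁ = 149.996/0.834 = 179.9 mm.

c ≈ 179.9 mm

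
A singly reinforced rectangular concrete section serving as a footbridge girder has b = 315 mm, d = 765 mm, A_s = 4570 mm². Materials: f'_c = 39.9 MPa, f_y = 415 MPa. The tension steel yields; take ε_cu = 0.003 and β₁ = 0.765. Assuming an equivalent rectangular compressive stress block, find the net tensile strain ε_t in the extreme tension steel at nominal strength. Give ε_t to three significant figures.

a = A_s f_y/(0.85 f'_c b) = 177.53 mm.
β₁ = 0.765, so c = a/β₁ = 177.53/0.765 = 232.07 mm.
From the linear strain diagram with ε_cu = 0.003: ε_t = 0.003 (d − c)/c = 0.003 × (765 − 232.07)/232.07 = 0.00689.
Since ε_t ≥ 0.005, the section is tension-controlled.

ε_t ≈ 0.00689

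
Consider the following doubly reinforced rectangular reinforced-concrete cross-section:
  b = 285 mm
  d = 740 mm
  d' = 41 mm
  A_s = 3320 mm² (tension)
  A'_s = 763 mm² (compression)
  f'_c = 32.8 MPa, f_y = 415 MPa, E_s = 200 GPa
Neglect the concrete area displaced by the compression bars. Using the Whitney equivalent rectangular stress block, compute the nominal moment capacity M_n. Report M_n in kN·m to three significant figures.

M_n ≈ 936 kN·m

Assume both tension and compression steel yield.
Net tension couple steel: A_s − A'_s = 2557 mm².
a = (A_s − A'_s) f_y / (0.85 f'_c b) = 1061155/(0.85 × 32.8 × 285) = 133.55 mm.
c = a/β₁ = 133.55/0.816 = 163.66 mm; ε'_s = 0.003(c − d')/c = 0.0022 ≥ f_y/E_s = 0.0021, so compression steel does yield.
M_n = (A_s − A'_s) f_y (d − a/2) + A'_s f_y (d − d') = [1061155 × (740 − 66.775) + 316645 × (740 − 41)] × 10⁻⁶ = 714.40 + 221.33 = 935.73 kN·m.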